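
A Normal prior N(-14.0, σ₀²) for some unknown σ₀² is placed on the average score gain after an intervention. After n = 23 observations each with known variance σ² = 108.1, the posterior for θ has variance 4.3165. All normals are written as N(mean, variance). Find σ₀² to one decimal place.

σ₀² = 52.9

Posterior precision equals prior precision plus data precision: 1/σ_n² = 1/σ₀² + n/σ².
So 1/σ₀² = 1/4.3165 − 23/108.1 = 0.231669 − 0.212766 = 0.018903.
Hence σ₀² = 1/0.018903 ≈ 52.9.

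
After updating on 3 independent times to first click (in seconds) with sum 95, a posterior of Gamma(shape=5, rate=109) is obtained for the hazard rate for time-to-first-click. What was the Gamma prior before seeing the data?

Gamma(shape=2, rate=14)

For an exponential likelihood with a Gamma(α, β) prior on the rate, n observations with total T give posterior Gamma(α+n, β+T).
So α = 5 − 3 = 2 and β = 109 − 95 = 14.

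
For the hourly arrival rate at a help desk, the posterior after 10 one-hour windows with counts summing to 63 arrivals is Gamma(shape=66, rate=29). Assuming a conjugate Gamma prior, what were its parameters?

Gamma–Poisson conjugacy: posterior shape = α + Σxᵢ, posterior rate = β + n.
So α = 66 − 63 = 3 and β = 29 − 10 = 19.

Gamma(shape=3, rate=19)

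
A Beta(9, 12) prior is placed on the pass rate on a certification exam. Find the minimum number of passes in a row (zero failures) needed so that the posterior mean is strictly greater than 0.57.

After k passes and 0 failures the posterior is Beta(9+k, 12), with mean (9+k)/(9+12+k).
Set (9+k)/(21+k) > 0.57 and solve: k > (0.57·21 − 9)/(1 − 0.57) = 6.907.
The smallest integer exceeding 6.907 is 7, and checking k=7: (16)/(28) = 0.5714 > 0.57.

k = 7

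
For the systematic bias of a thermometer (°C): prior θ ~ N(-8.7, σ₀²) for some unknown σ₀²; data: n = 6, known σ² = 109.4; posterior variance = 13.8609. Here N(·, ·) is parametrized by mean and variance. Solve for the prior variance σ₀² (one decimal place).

For the Normal–Normal model with known σ², precisions add: τ_n = τ₀ + n/σ².
So 1/σ₀² = 1/13.8609 − 6/109.4 = 0.072145 − 0.054845 = 0.017300.
Hence σ₀² = 1/0.017300 ≈ 57.8.

σ₀² = 57.8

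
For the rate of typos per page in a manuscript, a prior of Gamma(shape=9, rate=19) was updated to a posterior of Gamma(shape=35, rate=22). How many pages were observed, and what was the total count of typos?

n = 3 pages with total 26 typos

Gamma–Poisson conjugacy: posterior shape = α + Σxᵢ, posterior rate = β + n.
Matching: Σxᵢ = 35 − 9 = 26 and n = 22 − 19 = 3.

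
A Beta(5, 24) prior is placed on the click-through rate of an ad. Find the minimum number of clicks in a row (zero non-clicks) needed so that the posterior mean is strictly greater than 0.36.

k = 9

After k clicks and 0 non-clicks the posterior is Beta(5+k, 24), with mean (5+k)/(5+24+k).
Set (5+k)/(29+k) > 0.36 and solve: k > (0.36·29 − 5)/(1 − 0.36) = 8.500.
The smallest integer exceeding 8.500 is 9, and checking k=9: (14)/(38) = 0.3684 > 0.36.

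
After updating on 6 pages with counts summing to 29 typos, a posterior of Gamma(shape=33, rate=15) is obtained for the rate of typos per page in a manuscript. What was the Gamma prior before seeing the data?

Gamma–Poisson conjugacy: posterior shape = α + Σxᵢ, posterior rate = β + n.
So α = 33 − 29 = 4 and β = 15 − 6 = 9.

Gamma(shape=4, rate=9)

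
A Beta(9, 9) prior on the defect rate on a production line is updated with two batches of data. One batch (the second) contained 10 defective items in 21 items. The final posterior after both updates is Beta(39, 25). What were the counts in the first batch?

20 defective items and 5 good items

Because Beta–binomial updating is additive in the counts, the combined data contributed (α_post−α_prior, β_post−β_prior) successes and failures.
Total across both batches: 39−9=30 defective items, 25−9=16 good items.
Subtract the second batch: 30−10=20 defective items and 16−11=5 good items.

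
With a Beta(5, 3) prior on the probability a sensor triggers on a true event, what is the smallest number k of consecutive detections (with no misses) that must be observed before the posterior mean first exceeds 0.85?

After k detections and 0 misses the posterior is Beta(5+k, 3), with mean (5+k)/(5+3+k).
Set (5+k)/(8+k) > 0.85 and solve: k > (0.85·8 − 5)/(1 − 0.85) = 12.000.
The smallest integer exceeding 12.000 is 13.

k = 13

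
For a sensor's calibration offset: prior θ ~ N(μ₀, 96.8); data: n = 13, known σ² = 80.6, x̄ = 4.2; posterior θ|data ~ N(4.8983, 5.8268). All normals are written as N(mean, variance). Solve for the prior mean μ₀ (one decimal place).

With known observation variance, the Normal–Normal posterior has precision τ_n = τ₀ + n/σ² and mean μ_n = (τ₀μ₀ + (n/σ²)x̄)/τ_n.
Here τ₀ = 1/96.8 = 0.010331 and τ_data = 13/80.6 = 0.161290, so τ_n = 0.171621.
Rearranging for μ₀: μ₀ = (μ_n·τ_n − τ_data·x̄)/τ₀ = (4.8983·0.171621 − 0.161290·4.2) / 0.010331 = 0.163233/0.010331 ≈ 15.8.

μ₀ = 15.8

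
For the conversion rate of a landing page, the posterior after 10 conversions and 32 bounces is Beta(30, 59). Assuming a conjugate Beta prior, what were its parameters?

Under Beta–binomial conjugacy the posterior parameters are (α+s, β+f).
Subtract the data counts: 30−10=20, 59−32=27.

Beta(20, 27)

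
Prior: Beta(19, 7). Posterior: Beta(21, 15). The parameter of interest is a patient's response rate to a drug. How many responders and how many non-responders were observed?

Beta is conjugate to the binomial likelihood: posterior = Beta(a+s, b+f).
So s = 21 − 19 = 2 and f = 15 − 7 = 8.

2 responders and 8 non-responders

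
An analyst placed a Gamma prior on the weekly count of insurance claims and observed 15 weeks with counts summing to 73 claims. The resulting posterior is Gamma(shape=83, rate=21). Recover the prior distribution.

Gamma–Poisson conjugacy: posterior shape = α + Σxᵢ, posterior rate = β + n.
So α = 83 − 73 = 10 and β = 21 − 15 = 6.

Gamma(shape=10, rate=6)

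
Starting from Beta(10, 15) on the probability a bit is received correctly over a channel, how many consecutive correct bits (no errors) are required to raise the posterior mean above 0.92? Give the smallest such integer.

After k correct bits and 0 errors the posterior is Beta(10+k, 15), with mean (10+k)/(10+15+k).
Set (10+k)/(25+k) > 0.92 and solve: k > (0.92·25 − 10)/(1 − 0.92) = 162.500.
The smallest integer exceeding 162.500 is 163.

k = 163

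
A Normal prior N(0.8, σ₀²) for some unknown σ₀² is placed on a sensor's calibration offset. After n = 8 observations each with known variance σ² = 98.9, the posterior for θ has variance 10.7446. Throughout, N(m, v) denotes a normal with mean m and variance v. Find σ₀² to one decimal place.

σ₀² = 82.1

For the Normal–Normal model with known σ², precisions add: τ_n = τ₀ + n/σ².
So 1/σ₀² = 1/10.7446 − 8/98.9 = 0.093070 − 0.080890 = 0.012180.
Hence σ₀² = 1/0.012180 ≈ 82.1.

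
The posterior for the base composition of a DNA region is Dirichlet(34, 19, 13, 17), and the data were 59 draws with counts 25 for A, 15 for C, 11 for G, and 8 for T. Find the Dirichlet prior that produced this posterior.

Dirichlet(9, 4, 2, 9)

For a Dirichlet(α) prior with multinomial counts c, the posterior is Dirichlet(α + c) componentwise.
Subtract each count from the matching posterior parameter: 34−25=9, 19−15=4, 13−11=2, 17−8=9.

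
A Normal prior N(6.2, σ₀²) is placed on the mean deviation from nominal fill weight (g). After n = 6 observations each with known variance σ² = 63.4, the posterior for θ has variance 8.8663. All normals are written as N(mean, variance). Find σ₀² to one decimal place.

Posterior precision equals prior precision plus data precision: 1/σ_n² = 1/σ₀² + n/σ².
So 1/σ₀² = 1/8.8663 − 6/63.4 = 0.112787 − 0.094637 = 0.018150.
Hence σ₀² = 1/0.018150 ≈ 55.1.

σ₀² = 55.1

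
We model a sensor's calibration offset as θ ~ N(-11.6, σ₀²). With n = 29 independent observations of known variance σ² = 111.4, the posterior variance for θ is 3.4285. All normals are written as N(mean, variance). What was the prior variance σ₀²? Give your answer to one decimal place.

σ₀² = 31.9

Posterior precision equals prior precision plus data precision: 1/σ_n² = 1/σ₀² + n/σ².
So 1/σ₀² = 1/3.4285 − 29/111.4 = 0.291673 − 0.260323 = 0.031350.
Hence σ₀² = 1/0.031350 ≈ 31.9.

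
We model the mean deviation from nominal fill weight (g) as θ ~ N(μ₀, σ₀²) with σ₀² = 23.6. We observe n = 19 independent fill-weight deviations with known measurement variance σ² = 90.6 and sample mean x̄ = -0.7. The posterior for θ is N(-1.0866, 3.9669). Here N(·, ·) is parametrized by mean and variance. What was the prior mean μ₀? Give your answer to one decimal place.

With known observation variance, the Normal–Normal posterior has precision τ_n = τ₀ + n/σ² and mean μ_n = (τ₀μ₀ + (n/σ²)x̄)/τ_n.
Here τ₀ = 1/23.6 = 0.042373 and τ_data = 19/90.6 = 0.209713, so τ_n = 0.252086.
Rearranging for μ₀: μ₀ = (μ_n·τ_n − τ_data·x̄)/τ₀ = (-1.0866·0.252086 − 0.209713·-0.7) / 0.042373 = -0.127118/0.042373 ≈ -3.0.

μ₀ = -3.0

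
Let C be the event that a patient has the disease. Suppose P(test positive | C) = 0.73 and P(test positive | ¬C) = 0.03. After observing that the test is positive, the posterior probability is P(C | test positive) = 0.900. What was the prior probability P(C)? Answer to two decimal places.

P(C) = 0.27

Bayes' rule in odds form gives O(C|E) = O(C)·[P(E|C)/P(E|¬C)], hence O(C) = O(C|E)/LR.
Posterior odds = 0.900/(1−0.900) = 9.0000. LR = 0.73/0.03 = 24.3333.
Prior odds = 9.0000/24.3333 = 0.3699, so P(C) = 0.3699/(1+0.3699) ≈ 0.27.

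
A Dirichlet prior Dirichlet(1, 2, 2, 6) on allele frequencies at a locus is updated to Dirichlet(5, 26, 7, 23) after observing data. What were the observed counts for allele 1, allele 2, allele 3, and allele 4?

For a Dirichlet(α) prior with multinomial counts c, the posterior is Dirichlet(α + c) componentwise.
Counts are posterior − prior componentwise: 5−1=4, 26−2=24, 7−2=5, 23−6=17.

counts (4, 24, 5, 17)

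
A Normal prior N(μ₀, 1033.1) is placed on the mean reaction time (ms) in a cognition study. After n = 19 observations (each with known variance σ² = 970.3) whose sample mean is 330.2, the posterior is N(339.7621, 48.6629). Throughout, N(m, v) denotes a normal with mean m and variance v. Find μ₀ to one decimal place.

μ₀ = 533.2

The posterior mean is a precision-weighted average: μ_n = (τ₀μ₀ + τ_data·x̄)/(τ₀+τ_data), with τ₀=1/σ₀² and τ_data=n/σ².
Here τ₀ = 1/1033.1 = 0.000968 and τ_data = 19/970.3 = 0.019582, so τ_n = 0.020550.
Rearranging for μ₀: μ₀ = (μ_n·τ_n − τ_data·x̄)/τ₀ = (339.7621·0.020550 − 0.019582·330.2) / 0.000968 = 0.516135/0.000968 ≈ 533.2.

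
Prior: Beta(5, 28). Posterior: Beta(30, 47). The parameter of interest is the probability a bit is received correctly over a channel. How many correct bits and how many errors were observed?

Beta is conjugate to the binomial likelihood: posterior = Beta(a+s, b+f).
Match parameters: s=30−5=25, f=47−28=19.

25 correct bits and 19 errors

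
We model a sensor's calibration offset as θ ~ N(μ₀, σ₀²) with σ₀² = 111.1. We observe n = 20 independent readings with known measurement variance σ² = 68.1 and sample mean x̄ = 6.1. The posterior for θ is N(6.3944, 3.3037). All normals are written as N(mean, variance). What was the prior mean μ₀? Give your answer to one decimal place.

With known observation variance, the Normal–Normal posterior has precision τ_n = τ₀ + n/σ² and mean μ_n = (τ₀μ₀ + (n/σ²)x̄)/τ_n.
Here τ₀ = 1/111.1 = 0.009001 and τ_data = 20/68.1 = 0.293686, so τ_n = 0.302687.
Rearranging for μ₀: μ₀ = (μ_n·τ_n − τ_data·x̄)/τ₀ = (6.3944·0.302687 − 0.293686·6.1) / 0.009001 = 0.144017/0.009001 ≈ 16.0.

μ₀ = 16.0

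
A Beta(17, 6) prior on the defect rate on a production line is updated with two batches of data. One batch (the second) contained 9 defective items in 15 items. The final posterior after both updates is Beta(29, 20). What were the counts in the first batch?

3 defective items and 8 good items

Sequential conjugate updates are equivalent to a single update on the pooled data, so total successes = posterior α − prior α and total failures = posterior β − prior β.
Total across both batches: 29−17=12 defective items, 20−6=14 good items.
Subtract the second batch: 12−9=3 defective items and 14−6=8 good items.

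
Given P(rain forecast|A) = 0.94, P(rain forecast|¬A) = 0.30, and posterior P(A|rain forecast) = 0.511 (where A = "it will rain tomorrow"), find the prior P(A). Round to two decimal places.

In odds form, posterior odds = prior odds × likelihood ratio, so prior odds = posterior odds ÷ LR.
Posterior odds = 0.511/(1−0.511) = 1.0450. LR = 0.94/0.30 = 3.1333.
Prior odds = 1.0450/3.1333 = 0.3335, so P(A) = 0.3335/(1+0.3335) ≈ 0.25.

P(A) = 0.25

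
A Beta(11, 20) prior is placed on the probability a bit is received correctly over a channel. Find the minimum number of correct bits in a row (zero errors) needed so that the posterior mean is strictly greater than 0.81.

k = 75

After k correct bits and 0 errors the posterior is Beta(11+k, 20), with mean (11+k)/(11+20+k).
Set (11+k)/(31+k) > 0.81 and solve: k > (0.81·31 − 11)/(1 − 0.81) = 74.263.
The smallest integer exceeding 74.263 is 75.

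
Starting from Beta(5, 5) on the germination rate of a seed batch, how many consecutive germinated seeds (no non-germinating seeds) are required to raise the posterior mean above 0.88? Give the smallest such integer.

After k germinated seeds and 0 non-germinating seeds the posterior is Beta(5+k, 5), with mean (5+k)/(5+5+k).
Set (5+k)/(10+k) > 0.88 and solve: k > (0.88·10 − 5)/(1 − 0.88) = 31.667.
The smallest integer exceeding 31.667 is 32, and checking k=32: (37)/(42) = 0.8810 > 0.88.

k = 32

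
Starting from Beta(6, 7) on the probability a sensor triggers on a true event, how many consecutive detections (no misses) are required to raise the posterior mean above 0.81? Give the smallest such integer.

After k detections and 0 misses the posterior is Beta(6+k, 7), with mean (6+k)/(6+7+k).
Set (6+k)/(13+k) > 0.81 and solve: k > (0.81·13 − 6)/(1 − 0.81) = 23.842.
The smallest integer exceeding 23.842 is 24, and checking k=24: (30)/(37) = 0.8108 > 0.81.

k = 24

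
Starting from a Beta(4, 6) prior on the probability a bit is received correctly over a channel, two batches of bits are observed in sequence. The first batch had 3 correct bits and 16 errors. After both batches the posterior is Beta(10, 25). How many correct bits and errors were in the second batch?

Sequential conjugate updates are equivalent to a single update on the pooled data, so total successes = posterior α − prior α and total failures = posterior β − prior β.
Total across both batches: 10−4=6 correct bits, 25−6=19 errors.
Subtract the first batch: 6−3=3 correct bits and 19−16=3 errors.

3 correct bits and 3 errors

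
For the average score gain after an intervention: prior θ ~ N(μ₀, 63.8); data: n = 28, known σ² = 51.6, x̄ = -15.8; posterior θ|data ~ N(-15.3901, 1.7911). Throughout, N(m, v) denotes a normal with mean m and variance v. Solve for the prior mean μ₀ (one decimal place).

With known observation variance, the Normal–Normal posterior has precision τ_n = τ₀ + n/σ² and mean μ_n = (τ₀μ₀ + (n/σ²)x̄)/τ_n.
Here τ₀ = 1/63.8 = 0.015674 and τ_data = 28/51.6 = 0.542636, so τ_n = 0.558310.
Rearranging for μ₀: μ₀ = (μ_n·τ_n − τ_data·x̄)/τ₀ = (-15.3901·0.558310 − 0.542636·-15.8) / 0.015674 = -0.018798/0.015674 ≈ -1.2.

μ₀ = -1.2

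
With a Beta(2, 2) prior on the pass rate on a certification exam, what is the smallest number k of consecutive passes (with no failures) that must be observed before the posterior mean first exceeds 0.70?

After k passes and 0 failures the posterior is Beta(2+k, 2), with mean (2+k)/(2+2+k).
Set (2+k)/(4+k) > 0.70 and solve: k > (0.70·4 − 2)/(1 − 0.70) = 2.667.
The smallest integer exceeding 2.667 is 3.

k = 3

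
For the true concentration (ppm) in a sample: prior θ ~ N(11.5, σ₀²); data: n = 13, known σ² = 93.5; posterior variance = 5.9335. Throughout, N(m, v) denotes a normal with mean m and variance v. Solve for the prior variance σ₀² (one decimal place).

For the Normal–Normal model with known σ², precisions add: τ_n = τ₀ + n/σ².
So 1/σ₀² = 1/5.9335 − 13/93.5 = 0.168535 − 0.139037 = 0.029498.
Hence σ₀² = 1/0.029498 ≈ 33.9.

σ₀² = 33.9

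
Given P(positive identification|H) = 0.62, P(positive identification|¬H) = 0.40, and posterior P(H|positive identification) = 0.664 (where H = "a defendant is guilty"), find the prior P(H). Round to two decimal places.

P(H) = 0.56

In odds form, posterior odds = prior odds × likelihood ratio, so prior odds = posterior odds ÷ LR.
Posterior odds = 0.664/(1−0.664) = 1.9762. LR = 0.62/0.40 = 1.5500.
Prior odds = 1.9762/1.5500 = 1.2750, so P(H) = 1.2750/(1+1.2750) ≈ 0.56.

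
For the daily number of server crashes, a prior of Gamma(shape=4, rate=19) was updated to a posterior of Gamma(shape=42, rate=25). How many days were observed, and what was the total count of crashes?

A Gamma(α, β) prior (rate parametrization) on a Poisson rate with n observations summing to S gives posterior Gamma(α+S, β+n).
Matching: Σxᵢ = 42 − 4 = 38 and n = 25 − 19 = 6.

n = 6 days with total 38 crashes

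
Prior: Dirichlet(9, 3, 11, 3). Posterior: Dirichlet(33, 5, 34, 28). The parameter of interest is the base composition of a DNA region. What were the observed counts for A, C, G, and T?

For a Dirichlet(α) prior with multinomial counts c, the posterior is Dirichlet(α + c) componentwise.
Counts are posterior − prior componentwise: 33−9=24, 5−3=2, 34−11=23, 28−3=25.

counts (24, 2, 23, 25)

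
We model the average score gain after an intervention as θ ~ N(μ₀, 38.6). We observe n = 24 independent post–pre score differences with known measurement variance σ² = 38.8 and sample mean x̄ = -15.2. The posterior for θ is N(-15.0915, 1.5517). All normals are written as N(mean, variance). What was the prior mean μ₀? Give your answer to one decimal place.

With known observation variance, the Normal–Normal posterior has precision τ_n = τ₀ + n/σ² and mean μ_n = (τ₀μ₀ + (n/σ²)x̄)/τ_n.
Here τ₀ = 1/38.6 = 0.025907 and τ_data = 24/38.8 = 0.618557, so τ_n = 0.644464.
Rearranging for μ₀: μ₀ = (μ_n·τ_n − τ_data·x̄)/τ₀ = (-15.0915·0.644464 − 0.618557·-15.2) / 0.025907 = -0.323862/0.025907 ≈ -12.5.

μ₀ = -12.5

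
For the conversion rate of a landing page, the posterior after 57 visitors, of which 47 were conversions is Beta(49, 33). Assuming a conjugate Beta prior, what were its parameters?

A Beta(α, β) prior with s successes and f failures in binomial data gives a Beta(α+s, β+f) posterior.
Subtract the data counts: 49−47=2, 33−10=23.

Beta(2, 23)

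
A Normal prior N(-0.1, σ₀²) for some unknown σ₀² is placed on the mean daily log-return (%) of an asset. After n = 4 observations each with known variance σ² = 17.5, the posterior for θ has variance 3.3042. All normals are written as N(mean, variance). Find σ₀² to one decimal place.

Posterior precision equals prior precision plus data precision: 1/σ_n² = 1/σ₀² + n/σ².
So 1/σ₀² = 1/3.3042 − 4/17.5 = 0.302645 − 0.228571 = 0.074074.
Hence σ₀² = 1/0.074074 ≈ 13.5.

σ₀² = 13.5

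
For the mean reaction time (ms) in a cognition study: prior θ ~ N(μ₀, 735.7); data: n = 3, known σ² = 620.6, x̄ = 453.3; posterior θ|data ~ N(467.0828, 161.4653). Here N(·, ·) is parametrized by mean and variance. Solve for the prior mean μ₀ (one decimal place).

With known observation variance, the Normal–Normal posterior has precision τ_n = τ₀ + n/σ² and mean μ_n = (τ₀μ₀ + (n/σ²)x̄)/τ_n.
Here τ₀ = 1/735.7 = 0.001359 and τ_data = 3/620.6 = 0.004834, so τ_n = 0.006193.
Rearranging for μ₀: μ₀ = (μ_n·τ_n − τ_data·x̄)/τ₀ = (467.0828·0.006193 − 0.004834·453.3) / 0.001359 = 0.701392/0.001359 ≈ 516.1.

μ₀ = 516.1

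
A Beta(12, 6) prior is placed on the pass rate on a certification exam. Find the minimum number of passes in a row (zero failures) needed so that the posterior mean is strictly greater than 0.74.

k = 6

After k passes and 0 failures the posterior is Beta(12+k, 6), with mean (12+k)/(12+6+k).
Set (12+k)/(18+k) > 0.74 and solve: k > (0.74·18 − 12)/(1 − 0.74) = 5.077.
The smallest integer exceeding 5.077 is 6, and checking k=6: (18)/(24) = 0.7500 > 0.74.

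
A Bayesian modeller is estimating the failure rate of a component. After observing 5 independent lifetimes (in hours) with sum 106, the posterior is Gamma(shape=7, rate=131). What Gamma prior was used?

Gamma(shape=2, rate=25)

Gamma–exponential conjugacy: posterior shape = α + n, posterior rate = β + Σtᵢ.
So α = 7 − 5 = 2 and β = 131 − 106 = 25.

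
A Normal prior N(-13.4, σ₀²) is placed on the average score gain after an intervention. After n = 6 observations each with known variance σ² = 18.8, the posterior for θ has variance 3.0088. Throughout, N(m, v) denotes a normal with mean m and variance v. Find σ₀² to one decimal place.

σ₀² = 75.7

For the Normal–Normal model with known σ², precisions add: τ_n = τ₀ + n/σ².
So 1/σ₀² = 1/3.0088 − 6/18.8 = 0.332358 − 0.319149 = 0.013209.
Hence σ₀² = 1/0.013209 ≈ 75.7.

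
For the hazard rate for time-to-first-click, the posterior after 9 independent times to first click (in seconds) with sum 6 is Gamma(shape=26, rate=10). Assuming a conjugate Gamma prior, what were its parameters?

Gamma–exponential conjugacy: posterior shape = α + n, posterior rate = β + Σtᵢ.
So α = 26 − 9 = 17 and β = 10 − 6 = 4.

Gamma(shape=17, rate=4)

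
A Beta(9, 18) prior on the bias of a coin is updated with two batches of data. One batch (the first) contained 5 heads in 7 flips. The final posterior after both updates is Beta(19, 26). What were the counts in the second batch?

Sequential conjugate updates are equivalent to a single update on the pooled data, so total successes = posterior α − prior α and total failures = posterior β − prior β.
Total across both batches: 19−9=10 heads, 26−18=8 tails.
Subtract the first batch: 10−5=5 heads and 8−2=6 tails.

5 heads and 6 tails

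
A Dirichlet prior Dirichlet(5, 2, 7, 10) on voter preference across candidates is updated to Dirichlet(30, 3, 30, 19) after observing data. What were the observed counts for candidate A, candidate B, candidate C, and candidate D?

counts (25, 1, 23, 9)

For a Dirichlet(α) prior with multinomial counts c, the posterior is Dirichlet(α + c) componentwise.
Counts are posterior − prior componentwise: 30−5=25, 3−2=1, 30−7=23, 19−10=9.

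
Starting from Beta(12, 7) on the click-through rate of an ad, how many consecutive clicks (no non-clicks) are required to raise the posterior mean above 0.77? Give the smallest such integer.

After k clicks and 0 non-clicks the posterior is Beta(12+k, 7), with mean (12+k)/(12+7+k).
Set (12+k)/(19+k) > 0.77 and solve: k > (0.77·19 − 12)/(1 − 0.77) = 11.435.
The smallest integer exceeding 11.435 is 12.

k = 12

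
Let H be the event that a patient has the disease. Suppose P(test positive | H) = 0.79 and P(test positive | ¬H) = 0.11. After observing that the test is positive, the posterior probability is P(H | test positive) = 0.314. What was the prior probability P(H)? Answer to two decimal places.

P(H) = 0.06

In odds form, posterior odds = prior odds × likelihood ratio, so prior odds = posterior odds ÷ LR.
Posterior odds = 0.314/(1−0.314) = 0.4577. LR = 0.79/0.11 = 7.1818.
Prior odds = 0.4577/7.1818 = 0.0637, so P(H) = 0.0637/(1+0.0637) ≈ 0.06.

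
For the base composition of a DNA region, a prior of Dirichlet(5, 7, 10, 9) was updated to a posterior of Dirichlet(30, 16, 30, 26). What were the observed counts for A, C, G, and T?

For a Dirichlet(α) prior with multinomial counts c, the posterior is Dirichlet(α + c) componentwise.
Counts are posterior − prior componentwise: 30−5=25, 16−7=9, 30−10=20, 26−9=17.

counts (25, 9, 20, 17)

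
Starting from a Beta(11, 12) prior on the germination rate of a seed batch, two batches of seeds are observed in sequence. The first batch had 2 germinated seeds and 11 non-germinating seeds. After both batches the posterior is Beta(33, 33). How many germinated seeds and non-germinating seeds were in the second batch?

20 germinated seeds and 10 non-germinating seeds

Because Beta–binomial updating is additive in the counts, the combined data contributed (α_post−α_prior, β_post−β_prior) successes and failures.
Total across both batches: 33−11=22 germinated seeds, 33−12=21 non-germinating seeds.
Subtract the first batch: 22−2=20 germinated seeds and 21−11=10 non-germinating seeds.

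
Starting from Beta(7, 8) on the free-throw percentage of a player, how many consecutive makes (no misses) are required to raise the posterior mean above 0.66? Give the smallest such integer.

After k makes and 0 misses the posterior is Beta(7+k, 8), with mean (7+k)/(7+8+k).
Set (7+k)/(15+k) > 0.66 and solve: k > (0.66·15 − 7)/(1 − 0.66) = 8.529.
The smallest integer exceeding 8.529 is 9.

k = 9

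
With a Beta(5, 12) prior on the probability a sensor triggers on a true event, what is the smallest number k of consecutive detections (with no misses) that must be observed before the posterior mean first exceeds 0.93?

After k detections and 0 misses the posterior is Beta(5+k, 12), with mean (5+k)/(5+12+k).
Set (5+k)/(17+k) > 0.93 and solve: k > (0.93·17 − 5)/(1 − 0.93) = 154.429.
The smallest integer exceeding 154.429 is 155.

k = 155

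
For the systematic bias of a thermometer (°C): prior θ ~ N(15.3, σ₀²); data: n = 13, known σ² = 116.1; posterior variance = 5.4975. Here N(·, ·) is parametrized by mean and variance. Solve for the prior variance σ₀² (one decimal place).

For the Normal–Normal model with known σ², precisions add: τ_n = τ₀ + n/σ².
So 1/σ₀² = 1/5.4975 − 13/116.1 = 0.181901 − 0.111972 = 0.069929.
Hence σ₀² = 1/0.069929 ≈ 14.3.

σ₀² = 14.3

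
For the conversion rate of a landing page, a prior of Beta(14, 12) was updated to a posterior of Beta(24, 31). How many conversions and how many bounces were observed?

10 conversions and 19 bounces

Beta is conjugate to the binomial likelihood: posterior = Beta(a+s, b+f).
Match parameters: s=24−14=10, f=31−12=19.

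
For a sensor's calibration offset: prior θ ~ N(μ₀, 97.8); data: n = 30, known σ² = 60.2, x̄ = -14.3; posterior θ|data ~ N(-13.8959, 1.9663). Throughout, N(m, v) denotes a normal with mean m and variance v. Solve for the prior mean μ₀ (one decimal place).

The posterior mean is a precision-weighted average: μ_n = (τ₀μ₀ + τ_data·x̄)/(τ₀+τ_data), with τ₀=1/σ₀² and τ_data=n/σ².
Here τ₀ = 1/97.8 = 0.010225 and τ_data = 30/60.2 = 0.498339, so τ_n = 0.508564.
Rearranging for μ₀: μ₀ = (μ_n·τ_n − τ_data·x̄)/τ₀ = (-13.8959·0.508564 − 0.498339·-14.3) / 0.010225 = 0.059293/0.010225 ≈ 5.8.

μ₀ = 5.8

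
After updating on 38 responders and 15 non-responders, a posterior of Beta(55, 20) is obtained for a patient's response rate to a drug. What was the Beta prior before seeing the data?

Beta(17, 5)

Beta is conjugate to the binomial likelihood: posterior = Beta(a+s, b+f).
So a = 55 − 38 = 17 and b = 20 − 15 = 5.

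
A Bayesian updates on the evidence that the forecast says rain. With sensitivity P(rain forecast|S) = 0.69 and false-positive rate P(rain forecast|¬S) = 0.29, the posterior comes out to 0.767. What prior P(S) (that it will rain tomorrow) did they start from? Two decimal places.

Bayes' rule in odds form gives O(S|E) = O(S)·[P(E|S)/P(E|¬S)], hence O(S) = O(S|E)/LR.
Posterior odds = 0.767/(1−0.767) = 3.2918. LR = 0.69/0.29 = 2.3793.
Prior odds = 3.2918/2.3793 = 1.3835, so P(S) = 1.3835/(1+1.3835) ≈ 0.58.

P(S) = 0.58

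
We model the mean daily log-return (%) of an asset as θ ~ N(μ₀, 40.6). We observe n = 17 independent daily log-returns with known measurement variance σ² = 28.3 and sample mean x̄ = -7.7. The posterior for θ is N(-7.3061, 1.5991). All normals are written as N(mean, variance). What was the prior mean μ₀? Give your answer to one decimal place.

The posterior mean is a precision-weighted average: μ_n = (τ₀μ₀ + τ_data·x̄)/(τ₀+τ_data), with τ₀=1/σ₀² and τ_data=n/σ².
Here τ₀ = 1/40.6 = 0.024631 and τ_data = 17/28.3 = 0.600707, so τ_n = 0.625338.
Rearranging for μ₀: μ₀ = (μ_n·τ_n − τ_data·x̄)/τ₀ = (-7.3061·0.625338 − 0.600707·-7.7) / 0.024631 = 0.056662/0.024631 ≈ 2.3.

μ₀ = 2.3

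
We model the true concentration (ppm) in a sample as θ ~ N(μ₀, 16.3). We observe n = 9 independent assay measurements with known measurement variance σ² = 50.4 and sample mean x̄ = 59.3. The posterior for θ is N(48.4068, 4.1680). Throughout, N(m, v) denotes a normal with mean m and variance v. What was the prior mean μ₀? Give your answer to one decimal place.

The posterior mean is a precision-weighted average: μ_n = (τ₀μ₀ + τ_data·x̄)/(τ₀+τ_data), with τ₀=1/σ₀² and τ_data=n/σ².
Here τ₀ = 1/16.3 = 0.061350 and τ_data = 9/50.4 = 0.178571, so τ_n = 0.239921.
Rearranging for μ₀: μ₀ = (μ_n·τ_n − τ_data·x̄)/τ₀ = (48.4068·0.239921 − 0.178571·59.3) / 0.061350 = 1.024548/0.061350 ≈ 16.7.

μ₀ = 16.7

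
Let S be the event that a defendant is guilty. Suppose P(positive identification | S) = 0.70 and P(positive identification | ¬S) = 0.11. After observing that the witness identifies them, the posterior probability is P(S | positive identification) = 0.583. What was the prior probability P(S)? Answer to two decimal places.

Bayes' rule in odds form gives O(S|E) = O(S)·[P(E|S)/P(E|¬S)], hence O(S) = O(S|E)/LR.
Posterior odds = 0.583/(1−0.583) = 1.3981. LR = 0.70/0.11 = 6.3636.
Prior odds = 1.3981/6.3636 = 0.2197, so P(S) = 0.2197/(1+0.2197) ≈ 0.18.

P(S) = 0.18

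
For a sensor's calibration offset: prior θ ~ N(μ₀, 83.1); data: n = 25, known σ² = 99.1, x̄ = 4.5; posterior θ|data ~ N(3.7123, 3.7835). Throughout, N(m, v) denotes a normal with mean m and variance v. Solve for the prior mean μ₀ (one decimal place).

μ₀ = -12.8

The posterior mean is a precision-weighted average: μ_n = (τ₀μ₀ + τ_data·x̄)/(τ₀+τ_data), with τ₀=1/σ₀² and τ_data=n/σ².
Here τ₀ = 1/83.1 = 0.012034 and τ_data = 25/99.1 = 0.252270, so τ_n = 0.264304.
Rearranging for μ₀: μ₀ = (μ_n·τ_n − τ_data·x̄)/τ₀ = (3.7123·0.264304 − 0.252270·4.5) / 0.012034 = -0.154039/0.012034 ≈ -12.8.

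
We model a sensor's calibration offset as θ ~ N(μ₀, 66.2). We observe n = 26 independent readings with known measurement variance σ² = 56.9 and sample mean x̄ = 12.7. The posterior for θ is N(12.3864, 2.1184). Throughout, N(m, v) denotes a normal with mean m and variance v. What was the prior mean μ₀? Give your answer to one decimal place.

The posterior mean is a precision-weighted average: μ_n = (τ₀μ₀ + τ_data·x̄)/(τ₀+τ_data), with τ₀=1/σ₀² and τ_data=n/σ².
Here τ₀ = 1/66.2 = 0.015106 and τ_data = 26/56.9 = 0.456942, so τ_n = 0.472048.
Rearranging for μ₀: μ₀ = (μ_n·τ_n − τ_data·x̄)/τ₀ = (12.3864·0.472048 − 0.456942·12.7) / 0.015106 = 0.043812/0.015106 ≈ 2.9.

μ₀ = 2.9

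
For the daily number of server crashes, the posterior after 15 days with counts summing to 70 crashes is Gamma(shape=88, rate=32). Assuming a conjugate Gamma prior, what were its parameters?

Gamma–Poisson conjugacy: posterior shape = α + Σxᵢ, posterior rate = β + n.
So α = 88 − 70 = 18 and β = 32 − 15 = 17.

Gamma(shape=18, rate=17)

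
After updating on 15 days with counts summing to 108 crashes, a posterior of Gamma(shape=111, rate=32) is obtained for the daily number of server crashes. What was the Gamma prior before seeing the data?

Gamma(shape=3, rate=17)

A Gamma(α, β) prior (rate parametrization) on a Poisson rate with n observations summing to S gives posterior Gamma(α+S, β+n).
So α = 111 − 108 = 3 and β = 32 − 15 = 17.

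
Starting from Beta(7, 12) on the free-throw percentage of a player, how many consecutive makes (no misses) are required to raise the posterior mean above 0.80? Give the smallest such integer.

k = 42

After k makes and 0 misses the posterior is Beta(7+k, 12), with mean (7+k)/(7+12+k).
Set (7+k)/(19+k) > 0.80 and solve: k > (0.80·19 − 7)/(1 − 0.80) = 41.000.
The smallest integer exceeding 41.000 is 42, and checking k=42: (49)/(61) = 0.8033 > 0.80.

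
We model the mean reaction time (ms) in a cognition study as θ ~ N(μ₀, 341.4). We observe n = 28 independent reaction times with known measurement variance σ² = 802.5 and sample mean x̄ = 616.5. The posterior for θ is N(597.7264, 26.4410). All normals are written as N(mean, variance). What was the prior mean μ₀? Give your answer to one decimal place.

The posterior mean is a precision-weighted average: μ_n = (τ₀μ₀ + τ_data·x̄)/(τ₀+τ_data), with τ₀=1/σ₀² and τ_data=n/σ².
Here τ₀ = 1/341.4 = 0.002929 and τ_data = 28/802.5 = 0.034891, so τ_n = 0.037820.
Rearranging for μ₀: μ₀ = (μ_n·τ_n − τ_data·x̄)/τ₀ = (597.7264·0.037820 − 0.034891·616.5) / 0.002929 = 1.095711/0.002929 ≈ 374.1.

μ₀ = 374.1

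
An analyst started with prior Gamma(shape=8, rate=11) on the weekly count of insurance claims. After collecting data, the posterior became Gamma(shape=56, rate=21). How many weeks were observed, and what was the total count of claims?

n = 10 weeks with total 48 claims

A Gamma(α, β) prior (rate parametrization) on a Poisson rate with n observations summing to S gives posterior Gamma(α+S, β+n).
Matching: Σxᵢ = 56 − 8 = 48 and n = 21 − 11 = 10.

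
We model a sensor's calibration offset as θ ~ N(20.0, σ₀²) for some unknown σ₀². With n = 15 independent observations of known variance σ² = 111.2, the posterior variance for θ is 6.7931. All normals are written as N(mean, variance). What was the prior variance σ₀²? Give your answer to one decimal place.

σ₀² = 81.2

For the Normal–Normal model with known σ², precisions add: τ_n = τ₀ + n/σ².
So 1/σ₀² = 1/6.7931 − 15/111.2 = 0.147208 − 0.134892 = 0.012316.
Hence σ₀² = 1/0.012316 ≈ 81.2.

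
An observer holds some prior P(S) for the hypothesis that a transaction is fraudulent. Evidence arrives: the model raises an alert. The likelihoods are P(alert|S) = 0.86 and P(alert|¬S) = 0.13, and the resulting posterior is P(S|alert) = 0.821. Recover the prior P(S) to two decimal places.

P(S) = 0.41

Bayes' rule in odds form gives O(S|E) = O(S)·[P(E|S)/P(E|¬S)], hence O(S) = O(S|E)/LR.
Posterior odds = 0.821/(1−0.821) = 4.5866. LR = 0.86/0.13 = 6.6154.
Prior odds = 4.5866/6.6154 = 0.6933, so P(S) = 0.6933/(1+0.6933) ≈ 0.41.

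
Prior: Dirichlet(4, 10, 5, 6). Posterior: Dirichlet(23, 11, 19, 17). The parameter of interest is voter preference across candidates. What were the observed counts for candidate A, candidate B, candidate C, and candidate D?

For a Dirichlet(α) prior with multinomial counts c, the posterior is Dirichlet(α + c) componentwise.
Counts are posterior − prior componentwise: 23−4=19, 11−10=1, 19−5=14, 17−6=11.

counts (19, 1, 14, 11)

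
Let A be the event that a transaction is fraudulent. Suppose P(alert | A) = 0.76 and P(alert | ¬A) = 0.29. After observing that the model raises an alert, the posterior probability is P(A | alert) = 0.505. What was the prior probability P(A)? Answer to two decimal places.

P(A) = 0.28

In odds form, posterior odds = prior odds × likelihood ratio, so prior odds = posterior odds ÷ LR.
Posterior odds = 0.505/(1−0.505) = 1.0202. LR = 0.76/0.29 = 2.6207.
Prior odds = 1.0202/2.6207 = 0.3893, so P(A) = 0.3893/(1+0.3893) ≈ 0.28.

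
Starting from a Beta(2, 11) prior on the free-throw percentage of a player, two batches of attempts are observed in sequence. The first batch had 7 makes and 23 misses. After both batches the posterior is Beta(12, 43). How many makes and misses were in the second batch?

3 makes and 9 misses

Sequential conjugate updates are equivalent to a single update on the pooled data, so total successes = posterior α − prior α and total failures = posterior β − prior β.
Total across both batches: 12−2=10 makes, 43−11=32 misses.
Subtract the first batch: 10−7=3 makes and 32−23=9 misses.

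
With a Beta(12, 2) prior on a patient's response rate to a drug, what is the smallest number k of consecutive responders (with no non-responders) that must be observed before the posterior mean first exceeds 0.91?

k = 9

After k responders and 0 non-responders the posterior is Beta(12+k, 2), with mean (12+k)/(12+2+k).
Set (12+k)/(14+k) > 0.91 and solve: k > (0.91·14 − 12)/(1 − 0.91) = 8.222.
The smallest integer exceeding 8.222 is 9.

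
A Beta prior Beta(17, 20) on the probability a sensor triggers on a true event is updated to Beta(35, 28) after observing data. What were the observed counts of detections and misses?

18 detections and 8 misses

Beta is conjugate to the binomial likelihood: posterior = Beta(α+s, β+f).
So s = 35 − 17 = 18 and f = 28 − 20 = 8.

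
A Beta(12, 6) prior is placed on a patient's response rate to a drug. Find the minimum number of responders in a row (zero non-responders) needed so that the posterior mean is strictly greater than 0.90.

After k responders and 0 non-responders the posterior is Beta(12+k, 6), with mean (12+k)/(12+6+k).
Set (12+k)/(18+k) > 0.90 and solve: k > (0.90·18 − 12)/(1 − 0.90) = 42.000.
The smallest integer exceeding 42.000 is 43.

k = 43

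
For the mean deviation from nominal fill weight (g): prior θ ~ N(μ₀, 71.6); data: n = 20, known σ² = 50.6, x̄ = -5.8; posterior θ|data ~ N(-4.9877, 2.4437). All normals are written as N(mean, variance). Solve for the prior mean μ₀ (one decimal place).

μ₀ = 18.0

With known observation variance, the Normal–Normal posterior has precision τ_n = τ₀ + n/σ² and mean μ_n = (τ₀μ₀ + (n/σ²)x̄)/τ_n.
Here τ₀ = 1/71.6 = 0.013966 and τ_data = 20/50.6 = 0.395257, so τ_n = 0.409223.
Rearranging for μ₀: μ₀ = (μ_n·τ_n − τ_data·x̄)/τ₀ = (-4.9877·0.409223 − 0.395257·-5.8) / 0.013966 = 0.251409/0.013966 ≈ 18.0.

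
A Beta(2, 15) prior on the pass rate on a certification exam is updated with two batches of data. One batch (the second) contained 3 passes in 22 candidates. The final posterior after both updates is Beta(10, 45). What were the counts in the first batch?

Because Beta–binomial updating is additive in the counts, the combined data contributed (α_post−α_prior, β_post−β_prior) successes and failures.
Total across both batches: 10−2=8 passes, 45−15=30 failures.
Subtract the second batch: 8−3=5 passes and 30−19=11 failures.

5 passes and 11 failures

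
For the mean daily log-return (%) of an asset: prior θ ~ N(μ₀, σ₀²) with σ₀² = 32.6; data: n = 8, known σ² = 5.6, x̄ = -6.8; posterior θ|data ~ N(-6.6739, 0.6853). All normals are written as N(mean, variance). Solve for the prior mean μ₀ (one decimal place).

μ₀ = -0.8

The posterior mean is a precision-weighted average: μ_n = (τ₀μ₀ + τ_data·x̄)/(τ₀+τ_data), with τ₀=1/σ₀² and τ_data=n/σ².
Here τ₀ = 1/32.6 = 0.030675 and τ_data = 8/5.6 = 1.428571, so τ_n = 1.459246.
Rearranging for μ₀: μ₀ = (μ_n·τ_n − τ_data·x̄)/τ₀ = (-6.6739·1.459246 − 1.428571·-6.8) / 0.030675 = -0.024579/0.030675 ≈ -0.8.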